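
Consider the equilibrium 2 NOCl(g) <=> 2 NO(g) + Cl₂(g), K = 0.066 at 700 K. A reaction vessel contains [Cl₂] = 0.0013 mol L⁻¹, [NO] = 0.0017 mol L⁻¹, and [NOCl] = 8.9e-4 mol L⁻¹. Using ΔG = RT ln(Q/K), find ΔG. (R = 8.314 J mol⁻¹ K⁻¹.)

Q = [NO]²·[Cl₂] / [NOCl]² = (0.0017)²·(0.0013) / (8.9e-4)² = 0.00474
ΔG = RT ln(Q/K) = (8.314 J mol⁻¹ K⁻¹)(700 K) × ln(0.00474/0.066)
   = (5.820 kJ/mol)(-2.634) = -15.3 kJ/mol
ΔG < 0, so the forward reaction is spontaneous (proceeds forward).

ΔG = -15.3 kJ/mol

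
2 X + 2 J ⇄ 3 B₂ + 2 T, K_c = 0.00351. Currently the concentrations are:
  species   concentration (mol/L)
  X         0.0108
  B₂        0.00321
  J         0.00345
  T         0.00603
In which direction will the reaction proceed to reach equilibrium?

Q_c = [B₂]³·[T]² / ([X]²·[J]²) = (0.00321)³·(0.00603)² / ((0.0108)²·(0.00345)²) = 8.66e-4
Q_c = 8.66e-4 < K_c = 0.00351, so the forward reaction proceeds.

toward products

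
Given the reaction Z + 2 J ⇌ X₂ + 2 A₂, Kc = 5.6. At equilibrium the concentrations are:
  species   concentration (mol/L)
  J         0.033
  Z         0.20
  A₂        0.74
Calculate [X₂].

[X₂] = 0.0022 mol/L

At equilibrium, Kc = [X₂]·[A₂]² / ([Z]·[J]²) = 5.6.
([X₂])·(0.74)² / ((0.20)·(0.033)²) = 5.6
[X₂] = 0.00223 = 0.0022 mol/L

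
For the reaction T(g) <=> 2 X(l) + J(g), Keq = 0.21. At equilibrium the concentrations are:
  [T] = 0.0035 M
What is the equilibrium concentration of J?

[J] = 7.4e-4 M

(X is a pure liquid — omitted from Keq.)
At equilibrium, Keq = [J] / [T] = 0.21.
([J]) / (0.0035) = 0.21
[J] = 7.35e-4 = 7.4e-4 M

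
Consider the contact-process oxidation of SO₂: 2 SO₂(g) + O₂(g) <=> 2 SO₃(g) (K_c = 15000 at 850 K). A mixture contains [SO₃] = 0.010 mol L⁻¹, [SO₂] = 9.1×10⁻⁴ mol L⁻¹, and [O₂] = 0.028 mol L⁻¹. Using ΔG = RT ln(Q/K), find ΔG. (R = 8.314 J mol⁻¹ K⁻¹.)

ΔG = -8.81 kJ/mol

Q_c = [SO₃]² / ([SO₂]²·[O₂]) = (0.010)² / ((9.1×10⁻⁴)²·(0.028)) = 4310
ΔG = RT ln(Q_c/K_c) = (8.314 J mol⁻¹ K⁻¹)(850 K) × ln(4310/15000)
   = (7.067 kJ/mol)(-1.247) = -8.81 kJ/mol
ΔG < 0, so the forward reaction is spontaneous (proceeds forward).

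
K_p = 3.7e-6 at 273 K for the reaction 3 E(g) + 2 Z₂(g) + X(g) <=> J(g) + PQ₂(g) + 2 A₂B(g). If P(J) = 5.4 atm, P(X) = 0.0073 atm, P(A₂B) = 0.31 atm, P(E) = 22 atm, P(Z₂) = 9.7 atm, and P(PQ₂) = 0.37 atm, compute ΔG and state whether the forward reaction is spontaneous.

Q_p = P(J)·P(PQ₂)·P(A₂B)² / (P(E)³·P(Z₂)²·P(X)) = (5.4)·(0.37)·(0.31)² / ((22)³·(9.7)²·(0.0073)) = 2.63e-5
ΔG = RT ln(Q_p/K_p) = (8.314 J mol⁻¹ K⁻¹)(273 K) × ln(2.63e-5/3.7e-6)
   = (2.270 kJ/mol)(1.961) = 4.45 kJ/mol
ΔG > 0, so the forward reaction is non-spontaneous (proceeds in reverse).

ΔG = 4.45 kJ/mol; the forward reaction is non-spontaneous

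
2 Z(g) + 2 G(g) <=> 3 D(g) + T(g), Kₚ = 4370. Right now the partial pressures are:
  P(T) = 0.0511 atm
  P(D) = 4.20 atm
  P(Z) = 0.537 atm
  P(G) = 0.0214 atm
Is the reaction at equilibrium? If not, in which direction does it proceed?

Qₚ = P(D)³·P(T) / (P(Z)²·P(G)²) = (4.20)³·(0.0511) / ((0.537)²·(0.0214)²) = 28700
Qₚ = 28700 > Kₚ = 4370, so the reverse reaction proceeds.

in the reverse direction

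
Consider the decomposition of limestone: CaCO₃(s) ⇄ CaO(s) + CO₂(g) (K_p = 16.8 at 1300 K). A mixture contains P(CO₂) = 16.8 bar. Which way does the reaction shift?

(CaCO₃, CaO are pure solids — omitted from Q_p.)
Q_p = P(CO₂) = 16.8
Q_p = 16.8 = K_p, so the system is already at equilibrium.

at equilibrium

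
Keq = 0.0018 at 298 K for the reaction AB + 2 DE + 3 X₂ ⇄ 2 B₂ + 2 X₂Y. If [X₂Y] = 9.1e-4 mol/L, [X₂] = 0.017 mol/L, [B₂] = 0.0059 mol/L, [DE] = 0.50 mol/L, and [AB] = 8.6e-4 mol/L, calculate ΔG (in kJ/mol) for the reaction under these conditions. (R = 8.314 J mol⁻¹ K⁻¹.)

ΔG = 6.74 kJ/mol

Q = [B₂]²·[X₂Y]² / ([AB]·[DE]²·[X₂]³) = (0.0059)²·(9.1e-4)² / ((8.6e-4)·(0.50)²·(0.017)³) = 0.0273
ΔG = RT ln(Q/Keq) = (8.314 J mol⁻¹ K⁻¹)(298 K) × ln(0.0273/0.0018)
   = (2.478 kJ/mol)(2.719) = 6.74 kJ/mol
ΔG > 0, so the forward reaction is non-spontaneous (proceeds in reverse).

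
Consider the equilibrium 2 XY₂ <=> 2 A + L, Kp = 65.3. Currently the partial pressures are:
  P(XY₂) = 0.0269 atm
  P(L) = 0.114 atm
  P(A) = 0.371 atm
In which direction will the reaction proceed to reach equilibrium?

Qp = P(A)²·P(L) / P(XY₂)² = (0.371)²·(0.114) / (0.0269)² = 21.7
Qp = 21.7 < Kp = 65.3, so the forward reaction proceeds.

to the right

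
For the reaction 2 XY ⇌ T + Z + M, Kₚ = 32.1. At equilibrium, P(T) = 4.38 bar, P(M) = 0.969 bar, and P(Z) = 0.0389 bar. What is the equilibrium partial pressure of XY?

At equilibrium, Kₚ = P(T)·P(Z)·P(M) / P(XY)² = 32.1.
(4.38)·(0.0389)·(0.969) / (P(XY))² = 32.1
P(XY)² = 0.00514 ⇒ P(XY) = 0.0717 bar

P(XY) = 0.0717 bar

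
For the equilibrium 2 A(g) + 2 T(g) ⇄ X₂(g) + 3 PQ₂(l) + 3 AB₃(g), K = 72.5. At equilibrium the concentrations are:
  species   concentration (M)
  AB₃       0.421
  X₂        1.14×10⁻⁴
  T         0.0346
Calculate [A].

(PQ₂ is a pure liquid — omitted from K.)
At equilibrium, K = [X₂]·[AB₃]³ / ([A]²·[T]²) = 72.5.
(1.14×10⁻⁴)·(0.421)³ / (([A])²·(0.0346)²) = 72.5
[A]² = 9.80×10⁻⁵ ⇒ [A] = 0.00990 M

[A] = 0.00990 M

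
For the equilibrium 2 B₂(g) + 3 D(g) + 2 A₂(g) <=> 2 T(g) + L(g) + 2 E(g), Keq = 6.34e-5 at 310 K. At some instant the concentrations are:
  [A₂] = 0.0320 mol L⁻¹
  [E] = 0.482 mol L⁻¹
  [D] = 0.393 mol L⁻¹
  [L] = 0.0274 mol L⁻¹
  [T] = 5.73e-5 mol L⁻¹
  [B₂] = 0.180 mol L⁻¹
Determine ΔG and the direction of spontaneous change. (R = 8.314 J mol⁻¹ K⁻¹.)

Q = [T]²·[L]·[E]² / ([B₂]²·[D]³·[A₂]²) = (5.73e-5)²·(0.0274)·(0.482)² / ((0.180)²·(0.393)³·(0.0320)²) = 1.04e-5
ΔG = RT ln(Q/Keq) = (8.314 J mol⁻¹ K⁻¹)(310 K) × ln(1.04e-5/6.34e-5)
   = (2.577 kJ/mol)(-1.808) = -4.66 kJ/mol
ΔG < 0, so the forward reaction is spontaneous (proceeds forward).

ΔG = -4.66 kJ/mol; the forward reaction is spontaneous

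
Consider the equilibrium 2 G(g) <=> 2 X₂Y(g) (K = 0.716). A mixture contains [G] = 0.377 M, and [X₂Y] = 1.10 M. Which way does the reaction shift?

Q = [X₂Y]² / [G]² = (1.10)² / (0.377)² = 8.51
Q = 8.51 > K = 0.716, so the reverse reaction proceeds.

in the reverse direction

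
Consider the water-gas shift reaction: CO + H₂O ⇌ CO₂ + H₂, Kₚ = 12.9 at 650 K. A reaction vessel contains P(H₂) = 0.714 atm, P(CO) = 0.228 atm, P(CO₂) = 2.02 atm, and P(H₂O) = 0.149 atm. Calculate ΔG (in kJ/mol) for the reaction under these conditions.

Qₚ = P(CO₂)·P(H₂) / (P(CO)·P(H₂O)) = (2.02)·(0.714) / ((0.228)·(0.149)) = 42.5
ΔG = RT ln(Qₚ/Kₚ) = (8.314 J mol⁻¹ K⁻¹)(650 K) × ln(42.5/12.9)
   = (5.404 kJ/mol)(1.192) = 6.44 kJ/mol
ΔG > 0, so the forward reaction is non-spontaneous (proceeds in reverse).

ΔG = 6.44 kJ/mol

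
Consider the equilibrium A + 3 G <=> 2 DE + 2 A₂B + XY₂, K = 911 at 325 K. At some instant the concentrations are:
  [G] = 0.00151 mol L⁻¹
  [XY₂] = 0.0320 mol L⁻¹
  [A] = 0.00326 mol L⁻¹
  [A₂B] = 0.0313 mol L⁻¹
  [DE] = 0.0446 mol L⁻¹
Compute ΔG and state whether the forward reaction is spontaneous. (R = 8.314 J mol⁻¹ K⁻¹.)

ΔG = 4.89 kJ/mol; the forward reaction is non-spontaneous

Q = [DE]²·[A₂B]²·[XY₂] / ([A]·[G]³) = (0.0446)²·(0.0313)²·(0.0320) / ((0.00326)·(0.00151)³) = 5560
ΔG = RT ln(Q/K) = (8.314 J mol⁻¹ K⁻¹)(325 K) × ln(5560/911)
   = (2.702 kJ/mol)(1.809) = 4.89 kJ/mol
ΔG > 0, so the forward reaction is non-spontaneous (proceeds in reverse).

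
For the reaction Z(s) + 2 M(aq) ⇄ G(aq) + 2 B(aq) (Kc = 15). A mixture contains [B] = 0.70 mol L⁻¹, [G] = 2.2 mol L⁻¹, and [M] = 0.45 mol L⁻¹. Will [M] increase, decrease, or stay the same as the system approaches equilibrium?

(Z is a pure solid — omitted from Qc.)
Qc = [G]·[B]² / [M]² = (2.2)·(0.70)² / (0.45)² = 5.3
Qc = 5.3 < Kc = 15: net forward reaction.
M is a reactant, so it decreases.

decrease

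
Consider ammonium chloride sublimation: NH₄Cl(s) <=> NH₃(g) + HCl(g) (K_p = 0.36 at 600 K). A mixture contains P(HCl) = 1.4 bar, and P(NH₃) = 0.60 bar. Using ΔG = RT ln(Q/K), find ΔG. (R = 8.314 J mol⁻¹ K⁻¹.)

ΔG = 4.23 kJ/mol

(NH₄Cl is a pure solid — omitted from Q_p.)
Q_p = P(NH₃)·P(HCl) = (0.60)·(1.4) = 0.840
ΔG = RT ln(Q_p/K_p) = (8.314 J mol⁻¹ K⁻¹)(600 K) × ln(0.840/0.36)
   = (4.988 kJ/mol)(0.8473) = 4.23 kJ/mol
ΔG > 0, so the forward reaction is non-spontaneous (proceeds in reverse).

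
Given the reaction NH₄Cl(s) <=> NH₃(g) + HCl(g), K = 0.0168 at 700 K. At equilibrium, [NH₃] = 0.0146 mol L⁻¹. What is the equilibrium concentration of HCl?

[HCl] = 1.15 mol L⁻¹

(NH₄Cl is a pure solid — omitted from K.)
At equilibrium, K = [NH₃]·[HCl] = 0.0168.
(0.0146)·([HCl]) = 0.0168
[HCl] = 1.15 mol L⁻¹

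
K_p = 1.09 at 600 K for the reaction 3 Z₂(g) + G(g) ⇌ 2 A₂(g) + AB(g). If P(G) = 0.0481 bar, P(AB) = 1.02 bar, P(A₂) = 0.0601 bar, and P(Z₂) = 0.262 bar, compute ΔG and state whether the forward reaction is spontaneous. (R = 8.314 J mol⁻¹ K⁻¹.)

Q_p = P(A₂)²·P(AB) / (P(Z₂)³·P(G)) = (0.0601)²·(1.02) / ((0.262)³·(0.0481)) = 4.26
ΔG = RT ln(Q_p/K_p) = (8.314 J mol⁻¹ K⁻¹)(600 K) × ln(4.26/1.09)
   = (4.988 kJ/mol)(1.363) = 6.80 kJ/mol
ΔG > 0, so the forward reaction is non-spontaneous (proceeds in reverse).

ΔG = 6.80 kJ/mol; the forward reaction is non-spontaneous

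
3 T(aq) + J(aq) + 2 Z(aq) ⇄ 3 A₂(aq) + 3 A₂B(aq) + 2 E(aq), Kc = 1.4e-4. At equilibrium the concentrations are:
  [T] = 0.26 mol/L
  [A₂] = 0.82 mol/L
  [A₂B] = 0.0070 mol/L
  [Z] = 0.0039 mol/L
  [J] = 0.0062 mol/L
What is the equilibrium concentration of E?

[E] = 0.0011 mol/L

At equilibrium, Kc = [A₂]³·[A₂B]³·[E]² / ([T]³·[J]·[Z]²) = 1.4e-4.
(0.82)³·(0.0070)³·([E])² / ((0.26)³·(0.0062)·(0.0039)²) = 1.4e-4
[E]² = 1.23e-6 ⇒ [E] = 0.0011 mol/L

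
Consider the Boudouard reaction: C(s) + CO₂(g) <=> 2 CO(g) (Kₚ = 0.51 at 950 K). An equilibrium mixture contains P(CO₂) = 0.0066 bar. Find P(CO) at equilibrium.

(C is a pure solid — omitted from Kₚ.)
At equilibrium, Kₚ = P(CO)² / P(CO₂) = 0.51.
(P(CO))² / (0.0066) = 0.51
P(CO)² = 0.00337 ⇒ P(CO) = 0.058 bar

P(CO) = 0.058 bar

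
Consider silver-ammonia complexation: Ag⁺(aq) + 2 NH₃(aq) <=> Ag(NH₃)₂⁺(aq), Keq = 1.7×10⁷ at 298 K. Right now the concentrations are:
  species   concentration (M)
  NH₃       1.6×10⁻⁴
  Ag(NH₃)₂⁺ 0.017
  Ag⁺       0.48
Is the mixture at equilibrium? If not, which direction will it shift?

no; Q < K, reaction proceeds forward

Q = [Ag(NH₃)₂⁺] / ([Ag⁺]·[NH₃]²) = (0.017) / ((0.48)·(1.6×10⁻⁴)²) = 1.4×10⁶
Q = 1.4×10⁶ < Keq = 1.7×10⁷: net forward reaction.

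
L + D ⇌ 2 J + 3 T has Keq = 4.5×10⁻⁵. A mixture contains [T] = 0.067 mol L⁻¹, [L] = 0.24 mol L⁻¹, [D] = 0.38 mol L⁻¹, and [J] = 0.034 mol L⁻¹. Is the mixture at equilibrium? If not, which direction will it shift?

no; Q < K, reaction proceeds forward

Q = [J]²·[T]³ / ([L]·[D]) = (0.034)²·(0.067)³ / ((0.24)·(0.38)) = 3.8×10⁻⁶
Q = 3.8×10⁻⁶ < Keq = 4.5×10⁻⁵: net forward reaction.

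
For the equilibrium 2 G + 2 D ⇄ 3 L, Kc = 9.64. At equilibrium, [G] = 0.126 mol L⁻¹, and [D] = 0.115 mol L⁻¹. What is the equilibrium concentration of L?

At equilibrium, Kc = [L]³ / ([G]²·[D]²) = 9.64.
([L])³ / ((0.126)²·(0.115)²) = 9.64
[L]³ = 0.00202 ⇒ [L] = 0.126 mol L⁻¹

[L] = 0.126 mol L⁻¹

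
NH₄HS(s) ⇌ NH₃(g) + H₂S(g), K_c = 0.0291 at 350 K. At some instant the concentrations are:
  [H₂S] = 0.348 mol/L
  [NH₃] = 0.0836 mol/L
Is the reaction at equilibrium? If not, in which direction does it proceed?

(NH₄HS is a pure solid — omitted from Q_c.)
Q_c = [NH₃]·[H₂S] = (0.0836)·(0.348) = 0.0291
Q_c = 0.0291 = K_c, so the system is already at equilibrium.

at equilibrium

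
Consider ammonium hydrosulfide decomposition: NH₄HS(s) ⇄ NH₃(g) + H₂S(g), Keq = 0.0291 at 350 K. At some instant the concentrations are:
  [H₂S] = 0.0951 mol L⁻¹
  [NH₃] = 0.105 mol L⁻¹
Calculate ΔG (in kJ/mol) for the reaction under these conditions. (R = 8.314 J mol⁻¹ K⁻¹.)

(NH₄HS is a pure solid — omitted from Q.)
Q = [NH₃]·[H₂S] = (0.105)·(0.0951) = 0.00999
ΔG = RT ln(Q/Keq) = (8.314 J mol⁻¹ K⁻¹)(350 K) × ln(0.00999/0.0291)
   = (2.910 kJ/mol)(-1.069) = -3.11 kJ/mol
ΔG < 0, so the forward reaction is spontaneous (proceeds forward).

ΔG = -3.11 kJ/mol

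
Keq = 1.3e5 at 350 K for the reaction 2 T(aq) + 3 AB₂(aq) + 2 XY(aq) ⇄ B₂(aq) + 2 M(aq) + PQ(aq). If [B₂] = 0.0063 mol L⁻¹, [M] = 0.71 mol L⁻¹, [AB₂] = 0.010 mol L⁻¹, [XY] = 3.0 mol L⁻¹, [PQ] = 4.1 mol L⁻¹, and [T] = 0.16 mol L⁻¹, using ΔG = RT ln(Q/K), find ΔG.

Q = [B₂]·[M]²·[PQ] / ([T]²·[AB₂]³·[XY]²) = (0.0063)·(0.71)²·(4.1) / ((0.16)²·(0.010)³·(3.0)²) = 56500
ΔG = RT ln(Q/Keq) = (8.314 J mol⁻¹ K⁻¹)(350 K) × ln(56500/1.3e5)
   = (2.910 kJ/mol)(-0.8333) = -2.42 kJ/mol
ΔG < 0, so the forward reaction is spontaneous (proceeds forward).

ΔG = -2.42 kJ/mol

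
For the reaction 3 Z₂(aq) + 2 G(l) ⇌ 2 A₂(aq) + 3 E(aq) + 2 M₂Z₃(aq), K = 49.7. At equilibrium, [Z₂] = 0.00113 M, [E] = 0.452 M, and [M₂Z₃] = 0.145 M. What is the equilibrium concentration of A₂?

[A₂] = 0.00608 M

(G is a pure liquid — omitted from K.)
At equilibrium, K = [A₂]²·[E]³·[M₂Z₃]² / [Z₂]³ = 49.7.
([A₂])²·(0.452)³·(0.145)² / (0.00113)³ = 49.7
[A₂]² = 3.69e-5 ⇒ [A₂] = 0.00608 M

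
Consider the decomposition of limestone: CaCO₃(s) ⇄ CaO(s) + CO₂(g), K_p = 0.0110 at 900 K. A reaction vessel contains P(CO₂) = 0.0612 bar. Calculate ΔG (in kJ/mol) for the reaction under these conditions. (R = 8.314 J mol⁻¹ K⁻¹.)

(CaCO₃, CaO are pure solids — omitted from Q_p.)
Q_p = P(CO₂) = 0.0612
ΔG = RT ln(Q_p/K_p) = (8.314 J mol⁻¹ K⁻¹)(900 K) × ln(0.0612/0.0110)
   = (7.483 kJ/mol)(1.716) = 12.8 kJ/mol
ΔG > 0, so the forward reaction is non-spontaneous (proceeds in reverse).

ΔG = 12.8 kJ/mol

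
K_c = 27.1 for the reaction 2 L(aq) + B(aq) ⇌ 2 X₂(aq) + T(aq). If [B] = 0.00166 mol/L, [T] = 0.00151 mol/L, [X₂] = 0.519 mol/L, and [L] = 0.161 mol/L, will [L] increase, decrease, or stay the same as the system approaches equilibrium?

Q_c = [X₂]²·[T] / ([L]²·[B]) = (0.519)²·(0.00151) / ((0.161)²·(0.00166)) = 9.45
Q_c = 9.45 < K_c = 27.1: net forward reaction.
L is a reactant, so it decreases.

decrease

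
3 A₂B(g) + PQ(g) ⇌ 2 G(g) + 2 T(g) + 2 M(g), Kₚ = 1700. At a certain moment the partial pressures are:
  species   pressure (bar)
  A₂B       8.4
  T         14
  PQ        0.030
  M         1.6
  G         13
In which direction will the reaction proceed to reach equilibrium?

Qₚ = P(G)²·P(T)²·P(M)² / (P(A₂B)³·P(PQ)) = (13)²·(14)²·(1.6)² / ((8.4)³·(0.030)) = 4800
Qₚ = 4800 > Kₚ = 1700, so the reverse reaction proceeds.

toward reactants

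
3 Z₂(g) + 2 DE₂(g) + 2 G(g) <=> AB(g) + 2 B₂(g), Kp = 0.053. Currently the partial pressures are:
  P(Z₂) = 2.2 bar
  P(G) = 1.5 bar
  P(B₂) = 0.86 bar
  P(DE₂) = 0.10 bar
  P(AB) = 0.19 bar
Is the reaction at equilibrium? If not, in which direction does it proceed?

Qp = P(AB)·P(B₂)² / (P(Z₂)³·P(DE₂)²·P(G)²) = (0.19)·(0.86)² / ((2.2)³·(0.10)²·(1.5)²) = 0.59
Qp = 0.59 > Kp = 0.053, so the reverse reaction proceeds.

reverse (toward reactants)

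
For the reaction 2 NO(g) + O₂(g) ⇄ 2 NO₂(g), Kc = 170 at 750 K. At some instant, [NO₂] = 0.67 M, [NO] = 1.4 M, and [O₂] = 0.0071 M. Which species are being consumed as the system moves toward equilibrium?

Qc = [NO₂]² / ([NO]²·[O₂]) = (0.67)² / ((1.4)²·(0.0071)) = 32
Qc = 32 < Kc = 170: net forward reaction.

NO, O₂ (reactants)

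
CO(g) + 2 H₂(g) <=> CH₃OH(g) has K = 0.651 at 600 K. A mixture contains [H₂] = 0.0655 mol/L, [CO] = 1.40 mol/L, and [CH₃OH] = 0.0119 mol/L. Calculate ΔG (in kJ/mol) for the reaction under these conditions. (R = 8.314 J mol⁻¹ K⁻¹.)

Q = [CH₃OH] / ([CO]·[H₂]²) = (0.0119) / ((1.40)·(0.0655)²) = 1.98
ΔG = RT ln(Q/K) = (8.314 J mol⁻¹ K⁻¹)(600 K) × ln(1.98/0.651)
   = (4.988 kJ/mol)(1.112) = 5.55 kJ/mol
ΔG > 0, so the forward reaction is non-spontaneous (proceeds in reverse).

ΔG = 5.55 kJ/mol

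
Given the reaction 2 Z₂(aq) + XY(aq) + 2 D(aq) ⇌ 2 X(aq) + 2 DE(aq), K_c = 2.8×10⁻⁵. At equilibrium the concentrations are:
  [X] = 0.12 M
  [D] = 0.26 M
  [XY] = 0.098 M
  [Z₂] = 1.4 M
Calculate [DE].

[DE] = 0.0050 M

At equilibrium, K_c = [X]²·[DE]² / ([Z₂]²·[XY]·[D]²) = 2.8×10⁻⁵.
(0.12)²·([DE])² / ((1.4)²·(0.098)·(0.26)²) = 2.8×10⁻⁵
[DE]² = 2.52×10⁻⁵ ⇒ [DE] = 0.0050 M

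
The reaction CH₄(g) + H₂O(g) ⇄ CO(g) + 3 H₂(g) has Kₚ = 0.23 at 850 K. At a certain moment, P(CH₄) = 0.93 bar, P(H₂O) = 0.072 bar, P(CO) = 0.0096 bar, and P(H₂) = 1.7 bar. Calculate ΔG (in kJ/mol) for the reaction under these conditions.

Qₚ = P(CO)·P(H₂)³ / (P(CH₄)·P(H₂O)) = (0.0096)·(1.7)³ / ((0.93)·(0.072)) = 0.704
ΔG = RT ln(Qₚ/Kₚ) = (8.314 J mol⁻¹ K⁻¹)(850 K) × ln(0.704/0.23)
   = (7.067 kJ/mol)(1.119) = 7.91 kJ/mol
ΔG > 0, so the forward reaction is non-spontaneous (proceeds in reverse).

ΔG = 7.91 kJ/mol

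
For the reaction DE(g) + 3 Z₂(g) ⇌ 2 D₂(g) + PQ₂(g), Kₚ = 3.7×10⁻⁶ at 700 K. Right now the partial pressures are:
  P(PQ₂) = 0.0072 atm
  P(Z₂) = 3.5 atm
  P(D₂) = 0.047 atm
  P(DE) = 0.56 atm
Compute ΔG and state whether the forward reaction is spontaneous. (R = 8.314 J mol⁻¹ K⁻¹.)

Qₚ = P(D₂)²·P(PQ₂) / (P(DE)·P(Z₂)³) = (0.047)²·(0.0072) / ((0.56)·(3.5)³) = 6.62×10⁻⁷
ΔG = RT ln(Qₚ/Kₚ) = (8.314 J mol⁻¹ K⁻¹)(700 K) × ln(6.62×10⁻⁷/3.7×10⁻⁶)
   = (5.820 kJ/mol)(-1.721) = -10.0 kJ/mol
ΔG < 0, so the forward reaction is spontaneous (proceeds forward).

ΔG = -10.0 kJ/mol; the forward reaction is spontaneous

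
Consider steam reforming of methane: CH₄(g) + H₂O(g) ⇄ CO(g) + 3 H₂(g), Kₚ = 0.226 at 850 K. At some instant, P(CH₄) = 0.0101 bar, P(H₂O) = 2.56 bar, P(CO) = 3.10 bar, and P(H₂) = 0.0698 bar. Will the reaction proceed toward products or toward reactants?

toward products

Qₚ = P(CO)·P(H₂)³ / (P(CH₄)·P(H₂O)) = (3.10)·(0.0698)³ / ((0.0101)·(2.56)) = 0.0408
Qₚ = 0.0408 < Kₚ = 0.226, so the forward reaction proceeds.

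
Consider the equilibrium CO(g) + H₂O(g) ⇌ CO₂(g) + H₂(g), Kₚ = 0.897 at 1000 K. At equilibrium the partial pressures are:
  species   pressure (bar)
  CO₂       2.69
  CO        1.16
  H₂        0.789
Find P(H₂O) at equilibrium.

P(H₂O) = 2.04 bar

At equilibrium, Kₚ = P(CO₂)·P(H₂) / (P(CO)·P(H₂O)) = 0.897.
(2.69)·(0.789) / ((1.16)·(P(H₂O))) = 0.897
P(H₂O) = 2.04 bar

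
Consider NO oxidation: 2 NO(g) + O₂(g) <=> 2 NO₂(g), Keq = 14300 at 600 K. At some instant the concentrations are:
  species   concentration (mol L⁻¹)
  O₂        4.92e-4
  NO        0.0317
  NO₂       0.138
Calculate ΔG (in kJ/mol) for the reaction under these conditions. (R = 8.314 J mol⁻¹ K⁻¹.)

Q = [NO₂]² / ([NO]²·[O₂]) = (0.138)² / ((0.0317)²·(4.92e-4)) = 38500
ΔG = RT ln(Q/Keq) = (8.314 J mol⁻¹ K⁻¹)(600 K) × ln(38500/14300)
   = (4.988 kJ/mol)(0.9904) = 4.94 kJ/mol
ΔG > 0, so the forward reaction is non-spontaneous (proceeds in reverse).

ΔG = 4.94 kJ/mol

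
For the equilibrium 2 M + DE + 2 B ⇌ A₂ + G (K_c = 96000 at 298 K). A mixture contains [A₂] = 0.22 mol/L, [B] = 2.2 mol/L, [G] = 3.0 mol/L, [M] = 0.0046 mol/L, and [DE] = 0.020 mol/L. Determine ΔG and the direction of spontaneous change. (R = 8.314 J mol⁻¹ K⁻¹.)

ΔG = 3.00 kJ/mol; the forward reaction is non-spontaneous

Q_c = [A₂]·[G] / ([M]²·[DE]·[B]²) = (0.22)·(3.0) / ((0.0046)²·(0.020)·(2.2)²) = 3.22×10⁵
ΔG = RT ln(Q_c/K_c) = (8.314 J mol⁻¹ K⁻¹)(298 K) × ln(3.22×10⁵/96000)
   = (2.478 kJ/mol)(1.210) = 3.00 kJ/mol
ΔG > 0, so the forward reaction is non-spontaneous (proceeds in reverse).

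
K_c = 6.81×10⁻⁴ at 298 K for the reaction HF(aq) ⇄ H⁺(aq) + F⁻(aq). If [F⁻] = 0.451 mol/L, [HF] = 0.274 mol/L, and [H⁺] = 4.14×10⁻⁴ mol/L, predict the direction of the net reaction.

Q_c = [H⁺]·[F⁻] / [HF] = (4.14×10⁻⁴)·(0.451) / (0.274) = 6.81×10⁻⁴
Q_c = 6.81×10⁻⁴ = K_c, so the system is already at equilibrium.

at equilibrium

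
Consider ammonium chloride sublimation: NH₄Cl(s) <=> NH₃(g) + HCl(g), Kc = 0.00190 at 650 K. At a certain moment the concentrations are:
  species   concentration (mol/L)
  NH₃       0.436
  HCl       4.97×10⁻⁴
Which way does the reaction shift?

(NH₄Cl is a pure solid — omitted from Qc.)
Qc = [NH₃]·[HCl] = (0.436)·(4.97×10⁻⁴) = 2.17×10⁻⁴
Qc = 2.17×10⁻⁴ < Kc = 0.00190, so the forward reaction proceeds.

toward products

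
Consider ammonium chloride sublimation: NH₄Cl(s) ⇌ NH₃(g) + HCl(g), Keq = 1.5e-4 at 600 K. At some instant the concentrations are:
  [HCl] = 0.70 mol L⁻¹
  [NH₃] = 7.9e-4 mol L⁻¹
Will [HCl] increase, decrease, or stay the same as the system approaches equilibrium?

decrease

(NH₄Cl is a pure solid — omitted from Q.)
Q = [NH₃]·[HCl] = (7.9e-4)·(0.70) = 5.5e-4
Q = 5.5e-4 > Keq = 1.5e-4: net reverse reaction.
HCl is a product, so it decreases.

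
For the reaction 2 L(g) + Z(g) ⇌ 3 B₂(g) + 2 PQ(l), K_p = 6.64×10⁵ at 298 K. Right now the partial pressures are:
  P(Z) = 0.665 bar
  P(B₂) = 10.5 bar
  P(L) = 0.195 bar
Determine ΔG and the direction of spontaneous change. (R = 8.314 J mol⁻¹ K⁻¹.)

ΔG = -6.63 kJ/mol; the forward reaction is spontaneous

(PQ is a pure liquid — omitted from Q_p.)
Q_p = P(B₂)³ / (P(L)²·P(Z)) = (10.5)³ / ((0.195)²·(0.665)) = 45800
ΔG = RT ln(Q_p/K_p) = (8.314 J mol⁻¹ K⁻¹)(298 K) × ln(45800/6.64×10⁵)
   = (2.478 kJ/mol)(-2.674) = -6.63 kJ/mol
ΔG < 0, so the forward reaction is spontaneous (proceeds forward).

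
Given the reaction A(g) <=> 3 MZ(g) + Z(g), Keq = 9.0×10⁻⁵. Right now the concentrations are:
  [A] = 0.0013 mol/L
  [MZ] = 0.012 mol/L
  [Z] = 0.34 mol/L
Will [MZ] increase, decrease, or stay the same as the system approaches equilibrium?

Q = [MZ]³·[Z] / [A] = (0.012)³·(0.34) / (0.0013) = 4.5×10⁻⁴
Q = 4.5×10⁻⁴ > Keq = 9.0×10⁻⁵: net reverse reaction.
MZ is a product, so it decreases.

decrease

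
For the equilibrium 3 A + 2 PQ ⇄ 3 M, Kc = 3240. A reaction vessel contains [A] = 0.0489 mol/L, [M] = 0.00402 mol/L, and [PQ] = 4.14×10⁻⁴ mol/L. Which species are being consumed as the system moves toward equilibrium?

Qc = [M]³ / ([A]³·[PQ]²) = (0.00402)³ / ((0.0489)³·(4.14×10⁻⁴)²) = 3240
Qc = 3240 = Kc; the system is at equilibrium.

none (at equilibrium)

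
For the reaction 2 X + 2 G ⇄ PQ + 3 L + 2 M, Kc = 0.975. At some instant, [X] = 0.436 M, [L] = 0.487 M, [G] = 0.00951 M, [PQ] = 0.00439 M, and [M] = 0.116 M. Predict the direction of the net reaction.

toward products

Qc = [PQ]·[L]³·[M]² / ([X]²·[G]²) = (0.00439)·(0.487)³·(0.116)² / ((0.436)²·(0.00951)²) = 0.397
Qc = 0.397 < Kc = 0.975, so the forward reaction proceeds.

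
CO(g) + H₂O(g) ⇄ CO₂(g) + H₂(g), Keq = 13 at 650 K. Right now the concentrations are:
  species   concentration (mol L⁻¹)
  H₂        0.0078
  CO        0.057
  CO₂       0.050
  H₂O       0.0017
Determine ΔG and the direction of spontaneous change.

Q = [CO₂]·[H₂] / ([CO]·[H₂O]) = (0.050)·(0.0078) / ((0.057)·(0.0017)) = 4.02
ΔG = RT ln(Q/Keq) = (8.314 J mol⁻¹ K⁻¹)(650 K) × ln(4.02/13)
   = (5.404 kJ/mol)(-1.174) = -6.34 kJ/mol
ΔG < 0, so the forward reaction is spontaneous (proceeds forward).

ΔG = -6.34 kJ/mol; the forward reaction is spontaneous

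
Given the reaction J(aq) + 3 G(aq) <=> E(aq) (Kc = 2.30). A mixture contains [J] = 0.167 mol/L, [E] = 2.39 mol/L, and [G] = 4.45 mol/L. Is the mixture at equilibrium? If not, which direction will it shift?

Qc = [E] / ([J]·[G]³) = (2.39) / ((0.167)·(4.45)³) = 0.162
Qc = 0.162 < Kc = 2.30: net forward reaction.

no; Q < K, reaction proceeds forward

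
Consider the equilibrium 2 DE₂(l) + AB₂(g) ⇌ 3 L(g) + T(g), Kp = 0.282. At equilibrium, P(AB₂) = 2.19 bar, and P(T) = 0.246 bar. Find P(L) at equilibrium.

P(L) = 1.36 bar

(DE₂ is a pure liquid — omitted from Kp.)
At equilibrium, Kp = P(L)³·P(T) / P(AB₂) = 0.282.
(P(L))³·(0.246) / (2.19) = 0.282
P(L)³ = 2.51 ⇒ P(L) = 1.36 bar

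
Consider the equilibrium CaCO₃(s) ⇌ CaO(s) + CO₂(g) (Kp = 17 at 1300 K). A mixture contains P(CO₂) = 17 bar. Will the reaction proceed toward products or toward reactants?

neither direction; the system is at equilibrium

(CaCO₃, CaO are pure solids — omitted from Qp.)
Qp = P(CO₂) = 17
Qp = 17 = Kp, so the system is already at equilibrium.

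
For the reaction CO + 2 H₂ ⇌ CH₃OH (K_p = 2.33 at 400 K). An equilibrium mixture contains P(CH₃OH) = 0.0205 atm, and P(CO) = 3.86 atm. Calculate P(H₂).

P(H₂) = 0.0477 atm

At equilibrium, K_p = P(CH₃OH) / (P(CO)·P(H₂)²) = 2.33.
(0.0205) / ((3.86)·(P(H₂))²) = 2.33
P(H₂)² = 0.00228 ⇒ P(H₂) = 0.0477 atm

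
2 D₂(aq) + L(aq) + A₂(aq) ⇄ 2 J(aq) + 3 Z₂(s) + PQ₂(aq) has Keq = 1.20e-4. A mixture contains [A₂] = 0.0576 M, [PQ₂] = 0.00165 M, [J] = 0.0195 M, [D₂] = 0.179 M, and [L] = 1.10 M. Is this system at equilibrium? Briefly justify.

no; Q > K, reaction proceeds in reverse

(Z₂ is a pure solid — omitted from Q.)
Q = [J]²·[PQ₂] / ([D₂]²·[L]·[A₂]) = (0.0195)²·(0.00165) / ((0.179)²·(1.10)·(0.0576)) = 3.09e-4
Q = 3.09e-4 > Keq = 1.20e-4: net reverse reaction.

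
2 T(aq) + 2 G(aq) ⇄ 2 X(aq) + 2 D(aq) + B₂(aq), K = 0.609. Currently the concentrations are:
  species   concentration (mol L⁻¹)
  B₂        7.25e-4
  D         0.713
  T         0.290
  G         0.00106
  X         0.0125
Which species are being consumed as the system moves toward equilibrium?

Q = [X]²·[D]²·[B₂] / ([T]²·[G]²) = (0.0125)²·(0.713)²·(7.25e-4) / ((0.290)²·(0.00106)²) = 0.609
Q = 0.609 = K; the system is at equilibrium.

none (at equilibrium)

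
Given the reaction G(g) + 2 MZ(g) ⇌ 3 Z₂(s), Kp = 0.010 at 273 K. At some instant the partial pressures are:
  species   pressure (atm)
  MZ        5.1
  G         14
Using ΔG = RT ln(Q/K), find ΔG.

ΔG = -2.93 kJ/mol

(Z₂ is a pure solid — omitted from Qp.)
Qp = 1 / (P(G)·P(MZ)²) = 1 / ((14)·(5.1)²) = 0.00275
ΔG = RT ln(Qp/Kp) = (8.314 J mol⁻¹ K⁻¹)(273 K) × ln(0.00275/0.010)
   = (2.270 kJ/mol)(-1.291) = -2.93 kJ/mol
ΔG < 0, so the forward reaction is spontaneous (proceeds forward).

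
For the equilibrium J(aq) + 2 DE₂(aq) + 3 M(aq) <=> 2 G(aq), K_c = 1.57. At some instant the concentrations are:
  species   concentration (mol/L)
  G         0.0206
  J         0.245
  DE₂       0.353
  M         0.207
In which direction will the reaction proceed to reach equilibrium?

Q_c = [G]² / ([J]·[DE₂]²·[M]³) = (0.0206)² / ((0.245)·(0.353)²·(0.207)³) = 1.57
Q_c = 1.57 = K_c, so the system is already at equilibrium.

no net change (already at equilibrium)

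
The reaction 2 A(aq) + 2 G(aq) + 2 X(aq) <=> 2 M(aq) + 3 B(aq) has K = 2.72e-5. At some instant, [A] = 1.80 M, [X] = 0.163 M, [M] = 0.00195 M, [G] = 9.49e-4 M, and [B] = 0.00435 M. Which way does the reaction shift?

to the right

Q = [M]²·[B]³ / ([A]²·[G]²·[X]²) = (0.00195)²·(0.00435)³ / ((1.80)²·(9.49e-4)²·(0.163)²) = 4.04e-6
Q = 4.04e-6 < K = 2.72e-5, so the forward reaction proceeds.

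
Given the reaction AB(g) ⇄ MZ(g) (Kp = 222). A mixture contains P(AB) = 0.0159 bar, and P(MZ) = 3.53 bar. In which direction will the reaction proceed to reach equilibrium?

Qp = P(MZ) / P(AB) = (3.53) / (0.0159) = 222
Qp = 222 = Kp, so the system is already at equilibrium.

neither direction; the system is at equilibrium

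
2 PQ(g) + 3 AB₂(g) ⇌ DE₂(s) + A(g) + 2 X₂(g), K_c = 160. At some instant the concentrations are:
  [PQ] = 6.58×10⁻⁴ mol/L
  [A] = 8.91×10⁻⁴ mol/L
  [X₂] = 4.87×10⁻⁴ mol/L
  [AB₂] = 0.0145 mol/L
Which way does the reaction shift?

no net change (already at equilibrium)

(DE₂ is a pure solid — omitted from Q_c.)
Q_c = [A]·[X₂]² / ([PQ]²·[AB₂]³) = (8.91×10⁻⁴)·(4.87×10⁻⁴)² / ((6.58×10⁻⁴)²·(0.0145)³) = 160
Q_c = 160 = K_c, so the system is already at equilibrium.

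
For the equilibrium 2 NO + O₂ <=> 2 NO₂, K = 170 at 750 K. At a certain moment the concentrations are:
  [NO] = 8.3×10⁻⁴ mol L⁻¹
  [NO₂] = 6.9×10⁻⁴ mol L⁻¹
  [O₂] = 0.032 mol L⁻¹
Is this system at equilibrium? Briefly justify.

Q = [NO₂]² / ([NO]²·[O₂]) = (6.9×10⁻⁴)² / ((8.3×10⁻⁴)²·(0.032)) = 22
Q = 22 < K = 170: net forward reaction.

no; Q < K, reaction proceeds forward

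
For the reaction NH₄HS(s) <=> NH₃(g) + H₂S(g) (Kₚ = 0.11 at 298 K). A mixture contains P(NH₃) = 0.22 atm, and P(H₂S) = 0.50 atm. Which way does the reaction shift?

(NH₄HS is a pure solid — omitted from Qₚ.)
Qₚ = P(NH₃)·P(H₂S) = (0.22)·(0.50) = 0.11
Qₚ = 0.11 = Kₚ, so the system is already at equilibrium.

at equilibrium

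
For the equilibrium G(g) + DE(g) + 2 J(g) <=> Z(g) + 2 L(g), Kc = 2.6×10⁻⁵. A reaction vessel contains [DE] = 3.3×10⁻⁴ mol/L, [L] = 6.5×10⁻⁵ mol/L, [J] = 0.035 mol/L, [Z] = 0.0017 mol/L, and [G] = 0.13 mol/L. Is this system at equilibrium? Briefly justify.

no; Q > K, reaction proceeds in reverse

Qc = [Z]·[L]² / ([G]·[DE]·[J]²) = (0.0017)·(6.5×10⁻⁵)² / ((0.13)·(3.3×10⁻⁴)·(0.035)²) = 1.4×10⁻⁴
Qc = 1.4×10⁻⁴ > Kc = 2.6×10⁻⁵: net reverse reaction.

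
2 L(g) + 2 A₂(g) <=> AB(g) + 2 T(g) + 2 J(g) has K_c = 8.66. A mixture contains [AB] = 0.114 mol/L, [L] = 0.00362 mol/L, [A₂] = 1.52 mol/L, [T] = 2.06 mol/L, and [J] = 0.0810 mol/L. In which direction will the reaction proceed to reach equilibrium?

Q_c = [AB]·[T]²·[J]² / ([L]²·[A₂]²) = (0.114)·(2.06)²·(0.0810)² / ((0.00362)²·(1.52)²) = 105
Q_c = 105 > K_c = 8.66, so the reverse reaction proceeds.

in the reverse direction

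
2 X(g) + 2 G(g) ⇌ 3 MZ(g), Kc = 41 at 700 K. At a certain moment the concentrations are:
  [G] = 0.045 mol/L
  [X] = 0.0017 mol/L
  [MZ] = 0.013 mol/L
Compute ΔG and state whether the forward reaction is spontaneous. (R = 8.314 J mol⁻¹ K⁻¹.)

ΔG = 12.9 kJ/mol; the forward reaction is non-spontaneous

Qc = [MZ]³ / ([X]²·[G]²) = (0.013)³ / ((0.0017)²·(0.045)²) = 375
ΔG = RT ln(Qc/Kc) = (8.314 J mol⁻¹ K⁻¹)(700 K) × ln(375/41)
   = (5.820 kJ/mol)(2.213) = 12.9 kJ/mol
ΔG > 0, so the forward reaction is non-spontaneous (proceeds in reverse).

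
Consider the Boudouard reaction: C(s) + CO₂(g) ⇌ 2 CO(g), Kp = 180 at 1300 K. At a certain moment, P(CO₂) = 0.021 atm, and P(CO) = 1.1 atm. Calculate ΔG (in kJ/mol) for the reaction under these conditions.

ΔG = -12.3 kJ/mol

(C is a pure solid — omitted from Qp.)
Qp = P(CO)² / P(CO₂) = (1.1)² / (0.021) = 57.6
ΔG = RT ln(Qp/Kp) = (8.314 J mol⁻¹ K⁻¹)(1300 K) × ln(57.6/180)
   = (10.81 kJ/mol)(-1.139) = -12.3 kJ/mol
ΔG < 0, so the forward reaction is spontaneous (proceeds forward).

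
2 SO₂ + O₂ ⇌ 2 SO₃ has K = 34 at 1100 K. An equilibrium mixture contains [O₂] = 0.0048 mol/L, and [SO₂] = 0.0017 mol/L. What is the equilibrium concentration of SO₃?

At equilibrium, K = [SO₃]² / ([SO₂]²·[O₂]) = 34.
([SO₃])² / ((0.0017)²·(0.0048)) = 34
[SO₃]² = 4.72×10⁻⁷ ⇒ [SO₃] = 6.9×10⁻⁴ mol/L

[SO₃] = 6.9×10⁻⁴ mol/L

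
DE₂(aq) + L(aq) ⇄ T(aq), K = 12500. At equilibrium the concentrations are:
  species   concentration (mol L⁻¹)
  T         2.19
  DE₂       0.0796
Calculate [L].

At equilibrium, K = [T] / ([DE₂]·[L]) = 12500.
(2.19) / ((0.0796)·([L])) = 12500
[L] = 0.00220 mol L⁻¹

[L] = 0.00220 mol L⁻¹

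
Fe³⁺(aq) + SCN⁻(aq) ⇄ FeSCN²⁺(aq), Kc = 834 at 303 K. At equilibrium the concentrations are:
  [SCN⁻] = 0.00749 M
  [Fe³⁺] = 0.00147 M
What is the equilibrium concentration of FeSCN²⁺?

At equilibrium, Kc = [FeSCN²⁺] / ([Fe³⁺]·[SCN⁻]) = 834.
([FeSCN²⁺]) / ((0.00147)·(0.00749)) = 834
[FeSCN²⁺] = 0.00918 M

[FeSCN²⁺] = 0.00918 M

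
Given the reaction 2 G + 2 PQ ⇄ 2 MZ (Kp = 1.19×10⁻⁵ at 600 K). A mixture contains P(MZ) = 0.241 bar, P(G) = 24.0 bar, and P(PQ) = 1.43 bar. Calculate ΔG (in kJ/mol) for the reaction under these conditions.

Qp = P(MZ)² / (P(G)²·P(PQ)²) = (0.241)² / ((24.0)²·(1.43)²) = 4.93×10⁻⁵
ΔG = RT ln(Qp/Kp) = (8.314 J mol⁻¹ K⁻¹)(600 K) × ln(4.93×10⁻⁵/1.19×10⁻⁵)
   = (4.988 kJ/mol)(1.421) = 7.09 kJ/mol
ΔG > 0, so the forward reaction is non-spontaneous (proceeds in reverse).

ΔG = 7.09 kJ/mol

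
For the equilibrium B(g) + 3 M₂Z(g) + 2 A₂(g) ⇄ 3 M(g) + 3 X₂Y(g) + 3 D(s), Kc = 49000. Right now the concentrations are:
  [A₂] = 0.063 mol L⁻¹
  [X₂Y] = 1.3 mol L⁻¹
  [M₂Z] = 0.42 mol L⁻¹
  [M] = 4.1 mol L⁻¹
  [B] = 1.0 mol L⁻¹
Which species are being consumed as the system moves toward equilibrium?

(D is a pure solid — omitted from Qc.)
Qc = [M]³·[X₂Y]³ / ([B]·[M₂Z]³·[A₂]²) = (4.1)³·(1.3)³ / ((1.0)·(0.42)³·(0.063)²) = 5.1×10⁵
Qc = 5.1×10⁵ > Kc = 49000: net reverse reaction.

M, X₂Y, D (products)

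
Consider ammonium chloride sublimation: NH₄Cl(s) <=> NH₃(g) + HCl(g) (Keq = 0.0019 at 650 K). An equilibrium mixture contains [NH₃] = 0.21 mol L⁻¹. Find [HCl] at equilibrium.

[HCl] = 0.0090 mol L⁻¹

(NH₄Cl is a pure solid — omitted from Keq.)
At equilibrium, Keq = [NH₃]·[HCl] = 0.0019.
(0.21)·([HCl]) = 0.0019
[HCl] = 0.00905 = 0.0090 mol L⁻¹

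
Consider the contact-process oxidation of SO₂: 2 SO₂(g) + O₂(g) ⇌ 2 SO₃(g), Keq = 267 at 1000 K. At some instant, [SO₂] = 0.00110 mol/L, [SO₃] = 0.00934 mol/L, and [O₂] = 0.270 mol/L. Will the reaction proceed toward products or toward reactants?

no net change (already at equilibrium)

Q = [SO₃]² / ([SO₂]²·[O₂]) = (0.00934)² / ((0.00110)²·(0.270)) = 267
Q = 267 = Keq, so the system is already at equilibrium.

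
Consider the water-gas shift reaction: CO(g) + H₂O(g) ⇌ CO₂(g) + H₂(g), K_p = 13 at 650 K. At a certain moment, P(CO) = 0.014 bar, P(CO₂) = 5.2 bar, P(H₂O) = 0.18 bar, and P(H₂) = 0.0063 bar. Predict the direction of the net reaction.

Q_p = P(CO₂)·P(H₂) / (P(CO)·P(H₂O)) = (5.2)·(0.0063) / ((0.014)·(0.18)) = 13
Q_p = 13 = K_p, so the system is already at equilibrium.

neither direction; the system is at equilibrium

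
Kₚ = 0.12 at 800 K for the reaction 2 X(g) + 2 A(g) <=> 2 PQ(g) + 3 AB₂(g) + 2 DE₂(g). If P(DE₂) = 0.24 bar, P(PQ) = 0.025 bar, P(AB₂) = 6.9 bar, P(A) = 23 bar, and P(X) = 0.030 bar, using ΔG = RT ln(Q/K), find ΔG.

Qₚ = P(PQ)²·P(AB₂)³·P(DE₂)² / (P(X)²·P(A)²) = (0.025)²·(6.9)³·(0.24)² / ((0.030)²·(23)²) = 0.0248
ΔG = RT ln(Qₚ/Kₚ) = (8.314 J mol⁻¹ K⁻¹)(800 K) × ln(0.0248/0.12)
   = (6.651 kJ/mol)(-1.577) = -10.5 kJ/mol
ΔG < 0, so the forward reaction is spontaneous (proceeds forward).

ΔG = -10.5 kJ/mol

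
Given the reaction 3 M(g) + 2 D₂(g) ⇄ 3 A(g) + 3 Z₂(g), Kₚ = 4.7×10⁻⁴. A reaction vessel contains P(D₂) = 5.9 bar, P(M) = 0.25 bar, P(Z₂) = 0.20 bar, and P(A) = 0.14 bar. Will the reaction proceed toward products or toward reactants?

Qₚ = P(A)³·P(Z₂)³ / (P(M)³·P(D₂)²) = (0.14)³·(0.20)³ / ((0.25)³·(5.9)²) = 4.0×10⁻⁵
Qₚ = 4.0×10⁻⁵ < Kₚ = 4.7×10⁻⁴, so the forward reaction proceeds.

in the forward direction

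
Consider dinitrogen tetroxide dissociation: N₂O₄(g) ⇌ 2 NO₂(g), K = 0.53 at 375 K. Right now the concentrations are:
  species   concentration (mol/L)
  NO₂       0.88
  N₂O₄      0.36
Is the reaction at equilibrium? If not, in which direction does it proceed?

reverse (toward reactants)

Q = [NO₂]² / [N₂O₄] = (0.88)² / (0.36) = 2.2
Q = 2.2 > K = 0.53, so the reverse reaction proceeds.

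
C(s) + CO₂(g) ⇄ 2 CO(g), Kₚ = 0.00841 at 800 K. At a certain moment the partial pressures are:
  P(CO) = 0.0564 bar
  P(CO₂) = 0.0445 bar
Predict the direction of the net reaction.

(C is a pure solid — omitted from Qₚ.)
Qₚ = P(CO)² / P(CO₂) = (0.0564)² / (0.0445) = 0.0715
Qₚ = 0.0715 > Kₚ = 0.00841, so the reverse reaction proceeds.

toward reactants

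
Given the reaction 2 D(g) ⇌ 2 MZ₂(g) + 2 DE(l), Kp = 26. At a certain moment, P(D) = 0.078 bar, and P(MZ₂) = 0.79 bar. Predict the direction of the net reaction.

to the left

(DE is a pure liquid — omitted from Qp.)
Qp = P(MZ₂)² / P(D)² = (0.79)² / (0.078)² = 100
Qp = 100 > Kp = 26, so the reverse reaction proceeds.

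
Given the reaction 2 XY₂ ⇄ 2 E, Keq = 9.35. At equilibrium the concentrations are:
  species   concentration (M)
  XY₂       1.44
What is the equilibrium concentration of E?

[E] = 4.40 M

At equilibrium, Keq = [E]² / [XY₂]² = 9.35.
([E])² / (1.44)² = 9.35
[E]² = 19.4 ⇒ [E] = 4.40 M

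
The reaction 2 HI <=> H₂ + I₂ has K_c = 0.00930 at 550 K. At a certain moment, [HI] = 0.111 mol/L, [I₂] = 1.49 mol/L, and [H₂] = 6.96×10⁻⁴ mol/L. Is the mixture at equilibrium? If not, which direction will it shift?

Q_c = [H₂]·[I₂] / [HI]² = (6.96×10⁻⁴)·(1.49) / (0.111)² = 0.0842
Q_c = 0.0842 > K_c = 0.00930: net reverse reaction.

no; Q > K, reaction proceeds in reverse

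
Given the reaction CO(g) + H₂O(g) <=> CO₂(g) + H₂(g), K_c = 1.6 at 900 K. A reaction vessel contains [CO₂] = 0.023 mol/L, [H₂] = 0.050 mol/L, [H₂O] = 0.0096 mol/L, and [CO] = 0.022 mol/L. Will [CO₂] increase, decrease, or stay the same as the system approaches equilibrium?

Q_c = [CO₂]·[H₂] / ([CO]·[H₂O]) = (0.023)·(0.050) / ((0.022)·(0.0096)) = 5.4
Q_c = 5.4 > K_c = 1.6: net reverse reaction.
CO₂ is a product, so it decreases.

decrease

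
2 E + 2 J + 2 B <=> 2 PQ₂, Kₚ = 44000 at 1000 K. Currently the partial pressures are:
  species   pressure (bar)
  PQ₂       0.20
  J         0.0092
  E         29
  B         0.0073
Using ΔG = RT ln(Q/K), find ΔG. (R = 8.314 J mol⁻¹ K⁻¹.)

Qₚ = P(PQ₂)² / (P(E)²·P(J)²·P(B)²) = (0.20)² / ((29)²·(0.0092)²·(0.0073)²) = 10500
ΔG = RT ln(Qₚ/Kₚ) = (8.314 J mol⁻¹ K⁻¹)(1000 K) × ln(10500/44000)
   = (8.314 kJ/mol)(-1.433) = -11.9 kJ/mol
ΔG < 0, so the forward reaction is spontaneous (proceeds forward).

ΔG = -11.9 kJ/mol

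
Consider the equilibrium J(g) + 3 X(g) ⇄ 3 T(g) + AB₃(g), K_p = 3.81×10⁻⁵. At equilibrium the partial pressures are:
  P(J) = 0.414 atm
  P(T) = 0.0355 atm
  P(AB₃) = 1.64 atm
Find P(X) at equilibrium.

At equilibrium, K_p = P(T)³·P(AB₃) / (P(J)·P(X)³) = 3.81×10⁻⁵.
(0.0355)³·(1.64) / ((0.414)·(P(X))³) = 3.81×10⁻⁵
P(X)³ = 4.65 ⇒ P(X) = 1.67 atm

P(X) = 1.67 atm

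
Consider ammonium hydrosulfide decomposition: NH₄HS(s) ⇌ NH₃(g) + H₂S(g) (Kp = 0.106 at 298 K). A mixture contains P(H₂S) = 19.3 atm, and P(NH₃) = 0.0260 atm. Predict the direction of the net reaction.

(NH₄HS is a pure solid — omitted from Qp.)
Qp = P(NH₃)·P(H₂S) = (0.0260)·(19.3) = 0.502
Qp = 0.502 > Kp = 0.106, so the reverse reaction proceeds.

to the left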